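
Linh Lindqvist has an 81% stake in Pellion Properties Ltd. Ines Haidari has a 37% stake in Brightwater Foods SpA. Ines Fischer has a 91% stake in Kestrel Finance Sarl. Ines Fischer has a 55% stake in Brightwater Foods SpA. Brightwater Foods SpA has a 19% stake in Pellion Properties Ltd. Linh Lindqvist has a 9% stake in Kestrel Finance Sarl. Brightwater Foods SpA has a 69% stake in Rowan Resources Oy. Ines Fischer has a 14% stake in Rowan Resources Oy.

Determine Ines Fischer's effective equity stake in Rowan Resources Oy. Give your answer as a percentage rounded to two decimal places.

51.95%

Ines Fischer reaches Rowan along 2 paths.
Via Brightwater: 55% × 69% = 37.95%.
Direct stake: 14% = 14%.
Total: 37.95% + 14% = 51.95%.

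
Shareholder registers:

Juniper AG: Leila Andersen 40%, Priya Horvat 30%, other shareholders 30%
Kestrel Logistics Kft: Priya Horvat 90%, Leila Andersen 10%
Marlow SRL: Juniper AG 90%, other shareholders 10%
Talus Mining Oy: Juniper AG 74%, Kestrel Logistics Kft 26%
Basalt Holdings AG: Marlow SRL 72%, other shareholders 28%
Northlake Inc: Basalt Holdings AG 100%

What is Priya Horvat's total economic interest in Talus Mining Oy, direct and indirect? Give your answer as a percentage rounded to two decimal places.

Priya reaches Talus along 2 paths.
Via Juniper: 30% × 74% = 22.2%.
Via Kestrel: 90% × 26% = 23.4%.
Total: 22.2% + 23.4% = 45.6%.
Rounded: 45.60%.

45.60%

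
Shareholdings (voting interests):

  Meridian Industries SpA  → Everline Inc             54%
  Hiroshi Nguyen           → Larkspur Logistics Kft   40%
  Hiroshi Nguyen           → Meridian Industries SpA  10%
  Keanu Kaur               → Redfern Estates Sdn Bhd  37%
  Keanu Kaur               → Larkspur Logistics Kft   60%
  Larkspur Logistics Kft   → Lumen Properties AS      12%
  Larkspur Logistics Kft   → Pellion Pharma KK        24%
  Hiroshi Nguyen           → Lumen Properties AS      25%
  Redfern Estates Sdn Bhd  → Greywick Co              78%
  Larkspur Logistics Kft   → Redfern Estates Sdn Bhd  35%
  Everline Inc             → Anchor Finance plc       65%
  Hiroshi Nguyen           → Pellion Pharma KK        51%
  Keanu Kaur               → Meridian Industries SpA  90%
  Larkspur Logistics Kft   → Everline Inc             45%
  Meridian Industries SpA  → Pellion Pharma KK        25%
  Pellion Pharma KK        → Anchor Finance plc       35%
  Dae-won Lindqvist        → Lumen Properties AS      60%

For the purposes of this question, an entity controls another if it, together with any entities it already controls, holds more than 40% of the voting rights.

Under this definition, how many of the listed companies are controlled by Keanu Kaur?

7

Keanu holds 60% of Larkspur, so Keanu controls Larkspur.
Keanu holds 90% of Meridian, so Keanu controls Meridian.
Larkspur and Meridian together hold 24% + 25% = 49% of Pellion, so Keanu controls Pellion.
Larkspur and Meridian together hold 45% + 54% = 99% of Everline, so Keanu controls Everline.
Larkspur and Keanu together hold 35% + 37% = 72% of Redfern, so Keanu controls Redfern.
Redfern holds 78% of Greywick, so Keanu controls Greywick.
Pellion and Everline together hold 35% + 65% = 100% of Anchor, so Keanu controls Anchor.
No other company's threshold is met.
Keanu controls 7 companies.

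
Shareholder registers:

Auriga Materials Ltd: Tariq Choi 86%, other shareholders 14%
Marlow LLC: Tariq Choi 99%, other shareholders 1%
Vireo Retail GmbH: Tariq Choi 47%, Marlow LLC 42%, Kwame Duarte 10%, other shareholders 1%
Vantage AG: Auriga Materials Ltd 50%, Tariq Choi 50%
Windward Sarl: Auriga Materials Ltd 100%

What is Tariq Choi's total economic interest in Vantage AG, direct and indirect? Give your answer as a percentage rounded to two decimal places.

93.00%

Tariq reaches Vantage along 2 paths.
Via Auriga: 86% × 50% = 43%.
Direct stake: 50% = 50%.
Total: 43% + 50% = 93%.
Rounded: 93.00%.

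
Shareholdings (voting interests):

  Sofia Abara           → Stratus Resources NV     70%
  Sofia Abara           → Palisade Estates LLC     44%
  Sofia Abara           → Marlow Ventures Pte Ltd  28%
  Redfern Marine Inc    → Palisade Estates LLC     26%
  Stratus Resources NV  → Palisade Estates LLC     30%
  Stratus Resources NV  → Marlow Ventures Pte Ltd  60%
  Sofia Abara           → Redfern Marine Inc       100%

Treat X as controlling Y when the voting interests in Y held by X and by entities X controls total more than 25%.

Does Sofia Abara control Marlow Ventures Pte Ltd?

Yes

Sofia holds 70% of Stratus, so Sofia controls Stratus.
Stratus and Sofia together hold 60% + 28% = 88% of Marlow, so Sofia controls Marlow.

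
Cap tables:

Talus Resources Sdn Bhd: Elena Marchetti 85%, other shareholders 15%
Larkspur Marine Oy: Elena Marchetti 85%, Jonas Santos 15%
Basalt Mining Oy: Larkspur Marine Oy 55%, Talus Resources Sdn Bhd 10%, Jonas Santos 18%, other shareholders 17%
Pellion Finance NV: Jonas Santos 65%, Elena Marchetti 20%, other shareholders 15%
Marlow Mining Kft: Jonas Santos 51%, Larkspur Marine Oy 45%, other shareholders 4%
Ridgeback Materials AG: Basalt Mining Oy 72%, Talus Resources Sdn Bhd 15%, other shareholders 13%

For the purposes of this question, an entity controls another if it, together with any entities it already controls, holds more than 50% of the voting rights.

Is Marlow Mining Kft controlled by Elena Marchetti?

No

Elena holds 85% of Talus, so Elena controls Talus.
Elena holds 85% of Larkspur, so Elena controls Larkspur.
Larkspur and Talus together hold 55% + 10% = 65% of Basalt, so Elena controls Basalt.
Basalt and Talus together hold 72% + 15% = 87% of Ridgeback, so Elena controls Ridgeback.
In Marlow, Elena's side holds only 45%, not > 50%.
So Elena does not control Marlow.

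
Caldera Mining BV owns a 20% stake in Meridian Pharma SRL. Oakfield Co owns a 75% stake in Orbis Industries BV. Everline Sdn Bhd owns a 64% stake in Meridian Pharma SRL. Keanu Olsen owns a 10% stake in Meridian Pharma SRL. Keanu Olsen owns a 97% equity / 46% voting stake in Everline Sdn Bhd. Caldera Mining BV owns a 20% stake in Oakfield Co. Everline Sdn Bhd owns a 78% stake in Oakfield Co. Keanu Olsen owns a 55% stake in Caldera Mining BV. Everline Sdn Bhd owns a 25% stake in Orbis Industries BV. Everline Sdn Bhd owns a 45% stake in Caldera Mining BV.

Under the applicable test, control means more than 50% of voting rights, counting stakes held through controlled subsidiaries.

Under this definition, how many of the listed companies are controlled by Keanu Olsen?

1

Keanu holds 55% of Caldera, so Keanu controls Caldera.
No other company's threshold is met.
Keanu controls 1 company.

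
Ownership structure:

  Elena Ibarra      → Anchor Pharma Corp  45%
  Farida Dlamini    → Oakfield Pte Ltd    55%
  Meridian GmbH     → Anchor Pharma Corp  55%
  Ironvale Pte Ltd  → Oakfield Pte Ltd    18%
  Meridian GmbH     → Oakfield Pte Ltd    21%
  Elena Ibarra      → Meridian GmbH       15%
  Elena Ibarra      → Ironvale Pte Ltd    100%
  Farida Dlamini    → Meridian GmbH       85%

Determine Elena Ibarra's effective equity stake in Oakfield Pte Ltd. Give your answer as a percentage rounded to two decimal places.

Elena reaches Oakfield along 2 paths.
Via Meridian: 15% × 21% = 3.15%.
Via Ironvale: 100% × 18% = 18%.
Total: 3.15% + 18% = 21.15%.

21.15%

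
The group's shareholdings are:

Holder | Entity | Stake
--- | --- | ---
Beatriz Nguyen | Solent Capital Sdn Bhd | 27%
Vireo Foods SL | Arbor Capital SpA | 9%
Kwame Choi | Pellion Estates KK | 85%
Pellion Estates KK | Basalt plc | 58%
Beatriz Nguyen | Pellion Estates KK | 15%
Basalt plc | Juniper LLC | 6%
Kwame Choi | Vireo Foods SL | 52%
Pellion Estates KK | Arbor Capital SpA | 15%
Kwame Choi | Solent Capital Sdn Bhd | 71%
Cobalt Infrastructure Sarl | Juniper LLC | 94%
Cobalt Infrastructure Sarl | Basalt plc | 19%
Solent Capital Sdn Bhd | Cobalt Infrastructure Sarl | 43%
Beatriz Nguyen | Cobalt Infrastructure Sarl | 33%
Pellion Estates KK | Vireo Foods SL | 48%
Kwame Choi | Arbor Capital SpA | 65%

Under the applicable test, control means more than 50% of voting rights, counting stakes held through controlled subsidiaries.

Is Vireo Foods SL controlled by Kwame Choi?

Yes

Kwame holds 85% of Pellion, so Kwame controls Pellion.
Pellion and Kwame together hold 48% + 52% = 100% of Vireo, so Kwame controls Vireo.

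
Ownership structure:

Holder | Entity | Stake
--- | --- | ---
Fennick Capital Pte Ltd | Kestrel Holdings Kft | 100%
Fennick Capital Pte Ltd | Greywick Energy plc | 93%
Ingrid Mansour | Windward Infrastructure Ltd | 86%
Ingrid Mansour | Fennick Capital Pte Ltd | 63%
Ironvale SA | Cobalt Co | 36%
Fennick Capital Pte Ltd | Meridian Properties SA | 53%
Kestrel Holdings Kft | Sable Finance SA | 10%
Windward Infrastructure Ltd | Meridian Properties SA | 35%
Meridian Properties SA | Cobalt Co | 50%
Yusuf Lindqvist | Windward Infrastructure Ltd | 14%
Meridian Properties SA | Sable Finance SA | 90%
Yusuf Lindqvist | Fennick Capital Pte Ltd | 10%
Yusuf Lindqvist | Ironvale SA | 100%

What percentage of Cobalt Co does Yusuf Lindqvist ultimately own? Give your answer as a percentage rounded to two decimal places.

41.10%

Yusuf reaches Cobalt along 3 paths.
Via Ironvale: 100% × 36% = 36%.
Via Windward → Meridian: 14% × 35% × 50% = 2.45%.
Via Fennick → Meridian: 10% × 53% × 50% = 2.65%.
Total: 36% + 2.45% + 2.65% = 41.1%.
Rounded: 41.10%.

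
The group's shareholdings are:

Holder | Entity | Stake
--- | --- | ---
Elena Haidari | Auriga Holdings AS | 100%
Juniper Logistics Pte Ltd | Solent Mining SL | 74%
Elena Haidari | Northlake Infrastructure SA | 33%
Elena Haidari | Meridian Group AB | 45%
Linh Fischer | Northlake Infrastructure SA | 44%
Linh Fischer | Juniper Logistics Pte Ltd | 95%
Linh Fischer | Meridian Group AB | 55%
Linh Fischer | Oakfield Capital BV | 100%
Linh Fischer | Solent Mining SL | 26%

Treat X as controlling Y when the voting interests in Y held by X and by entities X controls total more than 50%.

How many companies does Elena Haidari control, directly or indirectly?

Elena holds 100% of Auriga, so Elena controls Auriga.
No other company's threshold is met.
Elena controls 1 company.

1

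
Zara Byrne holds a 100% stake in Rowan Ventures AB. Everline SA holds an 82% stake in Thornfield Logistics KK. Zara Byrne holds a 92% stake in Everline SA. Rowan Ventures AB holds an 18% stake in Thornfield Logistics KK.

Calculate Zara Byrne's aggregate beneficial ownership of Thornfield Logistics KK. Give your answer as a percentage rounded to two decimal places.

Zara reaches Thornfield along 2 paths.
Via Rowan: 100% × 18% = 18%.
Via Everline: 92% × 82% = 75.44%.
Total: 18% + 75.44% = 93.44%.

93.44%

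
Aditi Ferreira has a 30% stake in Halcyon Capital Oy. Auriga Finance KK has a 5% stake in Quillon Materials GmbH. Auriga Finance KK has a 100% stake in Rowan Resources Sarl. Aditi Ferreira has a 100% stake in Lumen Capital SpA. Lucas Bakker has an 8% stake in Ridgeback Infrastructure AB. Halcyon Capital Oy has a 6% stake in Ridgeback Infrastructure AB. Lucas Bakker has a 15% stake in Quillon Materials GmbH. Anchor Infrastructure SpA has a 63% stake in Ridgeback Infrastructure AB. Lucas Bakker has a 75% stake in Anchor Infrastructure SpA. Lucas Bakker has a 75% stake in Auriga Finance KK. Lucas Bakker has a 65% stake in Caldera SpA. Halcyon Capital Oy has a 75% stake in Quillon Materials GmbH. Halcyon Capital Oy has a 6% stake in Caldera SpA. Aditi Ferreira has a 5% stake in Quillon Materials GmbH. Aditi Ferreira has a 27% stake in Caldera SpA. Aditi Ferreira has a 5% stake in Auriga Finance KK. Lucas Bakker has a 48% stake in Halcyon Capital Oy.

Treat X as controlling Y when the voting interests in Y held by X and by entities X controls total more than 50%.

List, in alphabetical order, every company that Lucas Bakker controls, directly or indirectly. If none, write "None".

Lucas holds 75% of Auriga, so Lucas controls Auriga.
Lucas holds 65% of Caldera, so Lucas controls Caldera.
Auriga holds 100% of Rowan, so Lucas controls Rowan.
Lucas holds 75% of Anchor, so Lucas controls Anchor.
Anchor and Lucas together hold 63% + 8% = 71% of Ridgeback, so Lucas controls Ridgeback.
No other company's threshold is met.

Anchor Infrastructure SpA, Auriga Finance KK, Caldera SpA, Ridgeback Infrastructure AB, Rowan Resources Sarl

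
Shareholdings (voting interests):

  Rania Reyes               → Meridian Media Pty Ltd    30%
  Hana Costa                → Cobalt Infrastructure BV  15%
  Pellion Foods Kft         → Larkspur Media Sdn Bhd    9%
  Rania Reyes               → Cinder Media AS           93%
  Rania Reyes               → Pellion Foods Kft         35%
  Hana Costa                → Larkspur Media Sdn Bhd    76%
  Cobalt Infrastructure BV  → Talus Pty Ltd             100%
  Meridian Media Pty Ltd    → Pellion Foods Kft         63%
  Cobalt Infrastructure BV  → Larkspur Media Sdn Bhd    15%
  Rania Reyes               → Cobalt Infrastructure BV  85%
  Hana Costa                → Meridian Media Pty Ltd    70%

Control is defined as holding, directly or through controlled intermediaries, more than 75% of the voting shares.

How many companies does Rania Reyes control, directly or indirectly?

Rania holds 85% of Cobalt, so Rania controls Cobalt.
Cobalt holds 100% of Talus, so Rania controls Talus.
Rania holds 93% of Cinder, so Rania controls Cinder.
No other company's threshold is met.
Rania controls 3 companies.

3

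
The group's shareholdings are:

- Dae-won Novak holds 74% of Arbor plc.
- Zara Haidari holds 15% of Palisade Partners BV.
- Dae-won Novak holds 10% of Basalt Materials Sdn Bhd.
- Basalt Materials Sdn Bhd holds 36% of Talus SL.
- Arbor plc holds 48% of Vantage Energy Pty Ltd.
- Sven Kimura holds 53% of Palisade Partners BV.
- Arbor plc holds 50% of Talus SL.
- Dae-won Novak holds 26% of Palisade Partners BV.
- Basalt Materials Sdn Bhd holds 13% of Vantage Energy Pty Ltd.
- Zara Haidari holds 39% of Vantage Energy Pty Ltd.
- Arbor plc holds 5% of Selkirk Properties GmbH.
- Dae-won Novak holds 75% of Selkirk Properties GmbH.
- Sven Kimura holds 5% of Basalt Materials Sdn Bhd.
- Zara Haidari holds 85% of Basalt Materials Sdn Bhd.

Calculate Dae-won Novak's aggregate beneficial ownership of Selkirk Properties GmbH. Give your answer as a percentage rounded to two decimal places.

Dae-won reaches Selkirk along 2 paths.
Via Arbor: 74% × 5% = 3.7%.
Direct stake: 75% = 75%.
Total: 3.7% + 75% = 78.7%.
Rounded: 78.70%.

78.70%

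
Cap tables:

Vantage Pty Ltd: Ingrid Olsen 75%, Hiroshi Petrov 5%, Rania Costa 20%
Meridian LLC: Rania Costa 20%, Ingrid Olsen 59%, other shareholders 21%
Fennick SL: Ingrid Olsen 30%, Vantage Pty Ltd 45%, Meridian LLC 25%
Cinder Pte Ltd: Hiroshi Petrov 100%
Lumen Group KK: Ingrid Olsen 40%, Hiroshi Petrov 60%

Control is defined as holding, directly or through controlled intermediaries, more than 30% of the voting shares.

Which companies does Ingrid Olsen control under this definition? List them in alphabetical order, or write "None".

Fennick SL, Lumen Group KK, Meridian LLC, Vantage Pty Ltd

Ingrid holds 75% of Vantage, so Ingrid controls Vantage.
Ingrid holds 59% of Meridian, so Ingrid controls Meridian.
Ingrid and Vantage and Meridian together hold 30% + 45% + 25% = 100% of Fennick, so Ingrid controls Fennick.
Ingrid holds 40% of Lumen, so Ingrid controls Lumen.
No other company's threshold is met.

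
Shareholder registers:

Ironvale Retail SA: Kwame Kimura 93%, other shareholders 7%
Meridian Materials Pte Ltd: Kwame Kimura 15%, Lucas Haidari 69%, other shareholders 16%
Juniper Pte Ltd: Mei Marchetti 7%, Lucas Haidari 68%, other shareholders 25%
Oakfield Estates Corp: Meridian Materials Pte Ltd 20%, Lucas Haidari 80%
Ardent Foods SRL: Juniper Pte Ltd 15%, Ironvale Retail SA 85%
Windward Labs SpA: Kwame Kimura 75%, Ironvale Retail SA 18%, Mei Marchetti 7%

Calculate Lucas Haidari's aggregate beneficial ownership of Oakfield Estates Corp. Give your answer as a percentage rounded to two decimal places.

93.80%

Lucas reaches Oakfield along 2 paths.
Via Meridian: 69% × 20% = 13.8%.
Direct stake: 80% = 80%.
Total: 13.8% + 80% = 93.8%.
Rounded: 93.80%.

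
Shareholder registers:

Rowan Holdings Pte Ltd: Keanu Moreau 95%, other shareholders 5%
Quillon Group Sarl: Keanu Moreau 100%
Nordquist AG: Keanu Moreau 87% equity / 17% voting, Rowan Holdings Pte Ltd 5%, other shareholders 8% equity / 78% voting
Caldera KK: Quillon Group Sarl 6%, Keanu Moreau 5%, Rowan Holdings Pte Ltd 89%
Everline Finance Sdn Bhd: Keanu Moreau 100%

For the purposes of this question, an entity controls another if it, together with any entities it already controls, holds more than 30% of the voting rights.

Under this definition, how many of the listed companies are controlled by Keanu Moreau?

4

Keanu holds 95% of Rowan, so Keanu controls Rowan.
Keanu holds 100% of Quillon, so Keanu controls Quillon.
Quillon and Keanu and Rowan together hold 6% + 5% + 89% = 100% of Caldera, so Keanu controls Caldera.
Keanu holds 100% of Everline, so Keanu controls Everline.
No other company's threshold is met.
Keanu controls 4 companies.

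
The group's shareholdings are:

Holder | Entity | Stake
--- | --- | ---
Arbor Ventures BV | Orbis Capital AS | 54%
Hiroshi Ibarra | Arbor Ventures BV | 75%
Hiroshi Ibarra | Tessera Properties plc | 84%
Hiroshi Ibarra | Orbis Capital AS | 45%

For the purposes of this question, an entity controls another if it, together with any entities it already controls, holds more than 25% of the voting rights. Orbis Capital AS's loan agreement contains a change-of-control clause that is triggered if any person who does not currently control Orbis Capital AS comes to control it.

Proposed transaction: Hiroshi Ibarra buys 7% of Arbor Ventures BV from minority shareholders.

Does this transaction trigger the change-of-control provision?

The purchase changes only Hiroshi's holdings, so Hiroshi is the only person who could newly come to control Orbis.
Hiroshi holds 75% of Arbor, so Hiroshi controls Arbor.
Hiroshi and Arbor together hold 45% + 54% = 99% of Orbis, so Hiroshi controls Orbis.
So Hiroshi already controls Orbis before the transaction.
After the purchase, Hiroshi's direct stake in Arbor rises to 75% + 7% = 82%.
Hiroshi controlled Orbis already, so this is not a new person acquiring control; every other person's position is unchanged or reduced.
No new person acquires control, so the clause is not triggered.

No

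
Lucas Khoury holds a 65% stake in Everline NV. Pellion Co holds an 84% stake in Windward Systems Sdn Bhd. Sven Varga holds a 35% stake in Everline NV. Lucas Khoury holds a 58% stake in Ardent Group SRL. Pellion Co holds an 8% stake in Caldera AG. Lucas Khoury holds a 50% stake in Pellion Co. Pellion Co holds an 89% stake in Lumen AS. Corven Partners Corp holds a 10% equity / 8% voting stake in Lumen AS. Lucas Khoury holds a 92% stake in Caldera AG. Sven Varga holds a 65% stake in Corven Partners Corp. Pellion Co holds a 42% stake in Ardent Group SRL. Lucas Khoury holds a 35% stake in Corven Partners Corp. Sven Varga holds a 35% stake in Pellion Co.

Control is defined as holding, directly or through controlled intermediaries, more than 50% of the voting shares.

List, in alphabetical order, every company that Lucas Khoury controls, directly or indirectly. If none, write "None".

Ardent Group SRL, Caldera AG, Everline NV

Lucas holds 65% of Everline, so Lucas controls Everline.
Lucas holds 58% of Ardent, so Lucas controls Ardent.
Lucas holds 92% of Caldera, so Lucas controls Caldera.
No other company's threshold is met.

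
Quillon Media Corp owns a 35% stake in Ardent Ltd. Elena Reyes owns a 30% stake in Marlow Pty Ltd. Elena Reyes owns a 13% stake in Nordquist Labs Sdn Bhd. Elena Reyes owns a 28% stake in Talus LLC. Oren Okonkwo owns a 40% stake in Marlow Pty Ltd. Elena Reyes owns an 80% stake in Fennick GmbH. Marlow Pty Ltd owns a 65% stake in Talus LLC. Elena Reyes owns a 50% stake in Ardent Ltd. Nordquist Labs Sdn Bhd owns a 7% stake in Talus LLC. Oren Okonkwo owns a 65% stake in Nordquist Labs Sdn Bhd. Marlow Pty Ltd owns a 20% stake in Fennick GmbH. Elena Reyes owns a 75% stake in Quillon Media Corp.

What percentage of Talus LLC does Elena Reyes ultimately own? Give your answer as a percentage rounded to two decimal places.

Elena reaches Talus along 3 paths.
Via Marlow: 30% × 65% = 19.5%.
Direct stake: 28% = 28%.
Via Nordquist: 13% × 7% = 0.91%.
Total: 19.5% + 28% + 0.91% = 48.41%.

48.41%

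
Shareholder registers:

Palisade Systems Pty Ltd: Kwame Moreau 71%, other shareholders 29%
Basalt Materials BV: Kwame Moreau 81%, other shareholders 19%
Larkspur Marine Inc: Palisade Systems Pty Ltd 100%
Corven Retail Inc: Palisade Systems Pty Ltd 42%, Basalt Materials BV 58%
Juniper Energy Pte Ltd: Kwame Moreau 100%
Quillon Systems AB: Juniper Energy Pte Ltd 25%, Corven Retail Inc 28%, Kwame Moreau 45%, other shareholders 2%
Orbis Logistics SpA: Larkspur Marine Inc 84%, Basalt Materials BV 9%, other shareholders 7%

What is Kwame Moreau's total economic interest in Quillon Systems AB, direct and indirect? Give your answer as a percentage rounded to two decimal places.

Kwame reaches Quillon along 4 paths.
Via Juniper: 100% × 25% = 25%.
Via Palisade → Corven: 71% × 42% × 28% = 8.3496%.
Via Basalt → Corven: 81% × 58% × 28% = 13.1544%.
Direct stake: 45% = 45%.
Total: 25% + 8.3496% + 13.1544% + 45% = 91.504%.
Rounded: 91.50%.

91.50%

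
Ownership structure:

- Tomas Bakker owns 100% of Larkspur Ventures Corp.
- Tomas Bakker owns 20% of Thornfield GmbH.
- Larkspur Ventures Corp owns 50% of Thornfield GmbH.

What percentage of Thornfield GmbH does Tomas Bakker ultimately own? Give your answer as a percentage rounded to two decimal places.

Tomas reaches Thornfield along 2 paths.
Direct stake: 20% = 20%.
Via Larkspur: 100% × 50% = 50%.
Total: 20% + 50% = 70%.
Rounded: 70.00%.

70.00%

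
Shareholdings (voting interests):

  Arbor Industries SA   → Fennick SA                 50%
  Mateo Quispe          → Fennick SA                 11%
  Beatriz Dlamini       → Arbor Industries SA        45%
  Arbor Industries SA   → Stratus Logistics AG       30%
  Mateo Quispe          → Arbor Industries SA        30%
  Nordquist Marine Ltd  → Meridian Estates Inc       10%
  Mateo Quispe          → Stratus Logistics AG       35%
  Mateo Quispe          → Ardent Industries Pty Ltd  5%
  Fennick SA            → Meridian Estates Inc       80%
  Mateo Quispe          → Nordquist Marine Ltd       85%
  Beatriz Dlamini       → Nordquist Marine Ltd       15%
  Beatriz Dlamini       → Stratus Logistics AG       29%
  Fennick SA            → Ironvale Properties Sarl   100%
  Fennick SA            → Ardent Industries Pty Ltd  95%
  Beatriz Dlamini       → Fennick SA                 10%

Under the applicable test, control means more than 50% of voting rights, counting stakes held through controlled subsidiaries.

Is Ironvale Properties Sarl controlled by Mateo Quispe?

No

Mateo holds 85% of Nordquist, so Mateo controls Nordquist.
Neither Mateo nor any entity Mateo controls holds any voting interest in Ironvale.
So Mateo does not control Ironvale.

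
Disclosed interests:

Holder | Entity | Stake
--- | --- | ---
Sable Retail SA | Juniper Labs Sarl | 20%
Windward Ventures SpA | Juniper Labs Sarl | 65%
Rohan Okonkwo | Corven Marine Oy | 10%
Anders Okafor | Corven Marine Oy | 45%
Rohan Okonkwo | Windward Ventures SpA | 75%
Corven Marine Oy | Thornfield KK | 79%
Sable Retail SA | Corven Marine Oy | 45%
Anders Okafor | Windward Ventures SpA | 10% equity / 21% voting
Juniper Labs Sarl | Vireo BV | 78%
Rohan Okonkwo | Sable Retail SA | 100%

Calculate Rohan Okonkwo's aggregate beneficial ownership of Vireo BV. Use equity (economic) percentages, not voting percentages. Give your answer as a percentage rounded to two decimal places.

Rohan reaches Vireo along 2 paths.
Via Sable → Juniper: 100% × 20% × 78% = 15.6%.
Via Windward → Juniper: 75% × 65% × 78% = 38.025%.
Total: 15.6% + 38.025% = 53.625%.
Rounded: 53.63%.

53.63%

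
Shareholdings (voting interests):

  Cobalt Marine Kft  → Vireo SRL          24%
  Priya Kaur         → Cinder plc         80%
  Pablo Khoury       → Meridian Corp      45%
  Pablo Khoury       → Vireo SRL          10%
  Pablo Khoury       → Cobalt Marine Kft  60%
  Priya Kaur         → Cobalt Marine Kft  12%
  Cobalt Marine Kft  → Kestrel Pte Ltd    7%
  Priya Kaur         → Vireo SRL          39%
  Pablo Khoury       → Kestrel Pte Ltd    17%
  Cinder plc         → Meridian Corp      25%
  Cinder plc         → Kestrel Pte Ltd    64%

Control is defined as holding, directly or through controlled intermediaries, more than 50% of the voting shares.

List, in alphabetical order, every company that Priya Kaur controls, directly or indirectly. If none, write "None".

Cinder plc, Kestrel Pte Ltd

Priya holds 80% of Cinder, so Priya controls Cinder.
Cinder holds 64% of Kestrel, so Priya controls Kestrel.
No other company's threshold is met.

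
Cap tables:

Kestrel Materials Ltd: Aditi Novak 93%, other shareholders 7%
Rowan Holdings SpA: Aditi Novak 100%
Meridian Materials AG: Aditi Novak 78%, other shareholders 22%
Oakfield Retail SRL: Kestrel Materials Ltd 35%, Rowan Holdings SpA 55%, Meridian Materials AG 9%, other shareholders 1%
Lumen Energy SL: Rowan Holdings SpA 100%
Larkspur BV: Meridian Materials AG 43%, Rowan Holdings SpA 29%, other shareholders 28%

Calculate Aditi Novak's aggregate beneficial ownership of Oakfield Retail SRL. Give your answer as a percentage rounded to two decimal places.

Aditi reaches Oakfield along 3 paths.
Via Kestrel: 93% × 35% = 32.55%.
Via Rowan: 100% × 55% = 55%.
Via Meridian: 78% × 9% = 7.02%.
Total: 32.55% + 55% + 7.02% = 94.57%.

94.57%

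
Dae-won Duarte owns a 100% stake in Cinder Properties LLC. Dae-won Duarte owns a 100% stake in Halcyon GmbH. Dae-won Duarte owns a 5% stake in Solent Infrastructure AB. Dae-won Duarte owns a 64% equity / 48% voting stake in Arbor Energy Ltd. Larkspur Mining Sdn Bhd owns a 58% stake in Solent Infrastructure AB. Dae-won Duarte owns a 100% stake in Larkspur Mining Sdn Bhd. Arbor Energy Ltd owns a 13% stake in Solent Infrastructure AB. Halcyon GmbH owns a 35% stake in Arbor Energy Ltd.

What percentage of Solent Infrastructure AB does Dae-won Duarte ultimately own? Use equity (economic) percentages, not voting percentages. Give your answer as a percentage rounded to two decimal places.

Dae-won reaches Solent along 4 paths.
Via Larkspur: 100% × 58% = 58%.
Direct stake: 5% = 5%.
Via Halcyon → Arbor: 100% × 35% × 13% = 4.55%.
Via Arbor: 64% × 13% = 8.32%.
Total: 58% + 5% + 4.55% + 8.32% = 75.87%.

75.87%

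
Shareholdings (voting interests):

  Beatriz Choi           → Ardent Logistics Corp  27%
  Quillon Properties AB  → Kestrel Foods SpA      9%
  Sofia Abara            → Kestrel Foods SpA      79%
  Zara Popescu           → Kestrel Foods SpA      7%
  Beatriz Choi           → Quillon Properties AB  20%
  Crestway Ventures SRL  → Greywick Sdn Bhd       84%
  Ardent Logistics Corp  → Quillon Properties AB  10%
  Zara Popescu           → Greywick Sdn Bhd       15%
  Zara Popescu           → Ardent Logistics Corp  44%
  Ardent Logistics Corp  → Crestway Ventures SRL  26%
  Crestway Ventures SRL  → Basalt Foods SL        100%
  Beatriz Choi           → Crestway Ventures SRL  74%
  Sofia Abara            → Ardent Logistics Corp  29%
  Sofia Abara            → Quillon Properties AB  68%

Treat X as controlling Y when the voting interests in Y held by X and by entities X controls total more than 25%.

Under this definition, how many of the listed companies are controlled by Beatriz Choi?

5

Beatriz holds 27% of Ardent, so Beatriz controls Ardent.
Ardent and Beatriz together hold 10% + 20% = 30% of Quillon, so Beatriz controls Quillon.
Ardent and Beatriz together hold 26% + 74% = 100% of Crestway, so Beatriz controls Crestway.
Crestway holds 84% of Greywick, so Beatriz controls Greywick.
Crestway holds 100% of Basalt, so Beatriz controls Basalt.
No other company's threshold is met.
Beatriz controls 5 companies.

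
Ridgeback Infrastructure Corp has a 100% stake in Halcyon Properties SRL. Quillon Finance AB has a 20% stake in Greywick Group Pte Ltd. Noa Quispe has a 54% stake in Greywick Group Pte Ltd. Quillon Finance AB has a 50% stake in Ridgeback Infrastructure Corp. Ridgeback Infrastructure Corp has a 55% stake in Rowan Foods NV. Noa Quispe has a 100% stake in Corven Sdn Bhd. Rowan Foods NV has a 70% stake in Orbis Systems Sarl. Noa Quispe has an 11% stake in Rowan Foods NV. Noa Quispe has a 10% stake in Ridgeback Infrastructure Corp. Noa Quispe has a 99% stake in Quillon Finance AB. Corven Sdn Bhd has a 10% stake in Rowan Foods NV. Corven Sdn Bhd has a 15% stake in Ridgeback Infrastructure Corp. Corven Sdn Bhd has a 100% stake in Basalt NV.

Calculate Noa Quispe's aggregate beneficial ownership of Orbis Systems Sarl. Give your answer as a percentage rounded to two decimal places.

Noa reaches Orbis along 5 paths.
Via Rowan: 11% × 70% = 7.7%.
Via Quillon → Ridgeback → Rowan: 99% × 50% × 55% × 70% = 19.0575%.
Via Ridgeback → Rowan: 10% × 55% × 70% = 3.85%.
Via Corven → Ridgeback → Rowan: 100% × 15% × 55% × 70% = 5.775%.
Via Corven → Rowan: 100% × 10% × 70% = 7%.
Total: 7.7% + 19.0575% + 3.85% + 5.775% + 7% = 43.3825%.
Rounded: 43.38%.

43.38%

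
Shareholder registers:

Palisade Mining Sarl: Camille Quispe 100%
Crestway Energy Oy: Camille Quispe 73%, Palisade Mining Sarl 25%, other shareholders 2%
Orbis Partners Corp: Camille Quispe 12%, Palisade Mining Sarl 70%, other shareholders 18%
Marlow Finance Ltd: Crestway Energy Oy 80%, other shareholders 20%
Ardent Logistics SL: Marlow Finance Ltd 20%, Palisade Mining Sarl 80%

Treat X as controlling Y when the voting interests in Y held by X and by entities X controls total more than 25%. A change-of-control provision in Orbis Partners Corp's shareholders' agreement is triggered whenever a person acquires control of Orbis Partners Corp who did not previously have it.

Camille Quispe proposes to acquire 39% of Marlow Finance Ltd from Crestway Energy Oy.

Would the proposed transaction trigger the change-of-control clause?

The purchase adds only to Camille's holdings (Crestway's stake shrinks), so Camille is the only person who could newly come to control Orbis.
Camille holds 100% of Palisade, so Camille controls Palisade.
Camille and Palisade together hold 12% + 70% = 82% of Orbis, so Camille controls Orbis.
So Camille already controls Orbis before the transaction.
After the purchase, Camille holds 39% of Marlow directly, and Crestway's stake falls to 41%.
Camille controlled Orbis already, so this is not a new person acquiring control; every other person's position is unchanged or reduced.
No new person acquires control, so the clause is not triggered.

No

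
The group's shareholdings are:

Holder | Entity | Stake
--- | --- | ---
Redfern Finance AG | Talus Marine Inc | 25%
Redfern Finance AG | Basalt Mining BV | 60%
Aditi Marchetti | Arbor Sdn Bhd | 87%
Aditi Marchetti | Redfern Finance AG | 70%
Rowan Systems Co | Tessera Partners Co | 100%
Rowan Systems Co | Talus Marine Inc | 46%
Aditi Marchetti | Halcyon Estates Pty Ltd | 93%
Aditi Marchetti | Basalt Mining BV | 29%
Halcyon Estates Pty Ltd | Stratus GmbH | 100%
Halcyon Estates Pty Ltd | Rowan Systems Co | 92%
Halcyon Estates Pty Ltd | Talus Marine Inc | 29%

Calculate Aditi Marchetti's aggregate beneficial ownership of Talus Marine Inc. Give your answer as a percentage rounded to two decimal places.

Aditi reaches Talus along 3 paths.
Via Halcyon → Rowan: 93% × 92% × 46% = 39.3576%.
Via Halcyon: 93% × 29% = 26.97%.
Via Redfern: 70% × 25% = 17.5%.
Total: 39.3576% + 26.97% + 17.5% = 83.8276%.
Rounded: 83.83%.

83.83%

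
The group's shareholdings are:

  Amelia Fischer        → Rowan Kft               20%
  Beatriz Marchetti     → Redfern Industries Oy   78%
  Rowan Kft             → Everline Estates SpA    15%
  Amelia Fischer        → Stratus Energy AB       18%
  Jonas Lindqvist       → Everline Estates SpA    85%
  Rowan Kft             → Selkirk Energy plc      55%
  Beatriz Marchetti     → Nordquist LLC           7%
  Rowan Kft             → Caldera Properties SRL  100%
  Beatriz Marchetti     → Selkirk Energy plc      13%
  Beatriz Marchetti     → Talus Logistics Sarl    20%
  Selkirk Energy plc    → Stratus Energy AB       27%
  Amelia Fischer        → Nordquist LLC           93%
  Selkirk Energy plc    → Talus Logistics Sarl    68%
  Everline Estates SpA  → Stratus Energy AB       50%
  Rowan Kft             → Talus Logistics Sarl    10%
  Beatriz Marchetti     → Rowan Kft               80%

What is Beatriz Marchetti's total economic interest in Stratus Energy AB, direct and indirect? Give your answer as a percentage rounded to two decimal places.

Beatriz reaches Stratus along 3 paths.
Via Rowan → Everline: 80% × 15% × 50% = 6%.
Via Rowan → Selkirk: 80% × 55% × 27% = 11.88%.
Via Selkirk: 13% × 27% = 3.51%.
Total: 6% + 11.88% + 3.51% = 21.39%.

21.39%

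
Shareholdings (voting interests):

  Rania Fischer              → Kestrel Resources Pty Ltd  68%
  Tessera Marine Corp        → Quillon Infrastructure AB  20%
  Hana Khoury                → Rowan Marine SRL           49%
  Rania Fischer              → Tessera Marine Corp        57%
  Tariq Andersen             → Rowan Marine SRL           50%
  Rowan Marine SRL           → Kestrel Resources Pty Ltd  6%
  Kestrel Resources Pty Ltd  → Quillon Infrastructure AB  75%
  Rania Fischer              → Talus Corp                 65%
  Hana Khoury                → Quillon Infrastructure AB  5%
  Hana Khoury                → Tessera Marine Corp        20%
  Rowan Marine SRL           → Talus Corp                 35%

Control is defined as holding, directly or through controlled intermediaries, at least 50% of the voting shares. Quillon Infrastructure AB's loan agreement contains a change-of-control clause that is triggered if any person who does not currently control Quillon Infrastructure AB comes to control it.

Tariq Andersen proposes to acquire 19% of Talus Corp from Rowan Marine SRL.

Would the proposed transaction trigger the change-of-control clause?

No

The purchase adds only to Tariq's holdings (Rowan's stake shrinks), so Tariq is the only person who could newly come to control Quillon.
Tariq holds 50% of Rowan, so Tariq controls Rowan.
Neither Tariq nor any entity Tariq controls holds any voting interest in Quillon.
So before the transaction, Tariq does not control Quillon.
After the purchase, Tariq holds 19% of Talus directly, and Rowan's stake falls to 16%.
Tariq's side now holds 16% + 19% = 35% of Talus, not ≥ 50%, so Tariq still does not control Talus.
After the transaction, neither Tariq nor any entity Tariq controls holds a voting interest in Quillon, so Tariq still does not control it.
No new person acquires control, so the clause is not triggered.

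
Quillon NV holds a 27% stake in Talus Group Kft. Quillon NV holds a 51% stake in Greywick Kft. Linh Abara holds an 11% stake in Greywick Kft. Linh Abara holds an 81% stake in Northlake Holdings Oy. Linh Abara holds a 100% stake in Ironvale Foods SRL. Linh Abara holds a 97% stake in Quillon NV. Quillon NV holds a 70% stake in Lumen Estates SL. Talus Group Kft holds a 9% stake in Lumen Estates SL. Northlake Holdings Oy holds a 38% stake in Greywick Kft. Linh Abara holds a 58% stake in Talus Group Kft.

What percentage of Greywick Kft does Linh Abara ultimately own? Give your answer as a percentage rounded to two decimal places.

91.25%

Linh reaches Greywick along 3 paths.
Via Quillon: 97% × 51% = 49.47%.
Direct stake: 11% = 11%.
Via Northlake: 81% × 38% = 30.78%.
Total: 49.47% + 11% + 30.78% = 91.25%.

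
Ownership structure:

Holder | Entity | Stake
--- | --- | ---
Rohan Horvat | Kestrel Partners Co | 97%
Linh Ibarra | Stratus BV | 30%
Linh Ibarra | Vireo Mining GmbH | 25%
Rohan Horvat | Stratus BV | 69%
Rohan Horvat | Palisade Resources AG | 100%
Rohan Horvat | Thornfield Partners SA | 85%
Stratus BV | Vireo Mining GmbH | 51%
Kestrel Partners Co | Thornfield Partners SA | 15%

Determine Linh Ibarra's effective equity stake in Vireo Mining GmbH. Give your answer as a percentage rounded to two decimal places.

40.30%

Linh reaches Vireo along 2 paths.
Via Stratus: 30% × 51% = 15.3%.
Direct stake: 25% = 25%.
Total: 15.3% + 25% = 40.3%.
Rounded: 40.30%.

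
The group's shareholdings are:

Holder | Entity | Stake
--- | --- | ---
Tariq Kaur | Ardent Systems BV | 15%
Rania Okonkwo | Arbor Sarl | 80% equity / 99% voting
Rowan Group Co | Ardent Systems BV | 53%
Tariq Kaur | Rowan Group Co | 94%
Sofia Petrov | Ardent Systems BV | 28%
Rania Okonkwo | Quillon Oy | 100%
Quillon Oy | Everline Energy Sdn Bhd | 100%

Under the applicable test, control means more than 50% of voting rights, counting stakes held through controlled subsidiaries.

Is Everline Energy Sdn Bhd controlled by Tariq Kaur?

Tariq holds 94% of Rowan, so Tariq controls Rowan.
Rowan and Tariq together hold 53% + 15% = 68% of Ardent, so Tariq controls Ardent.
Neither Tariq nor any entity Tariq controls holds any voting interest in Everline.
So Tariq does not control Everline.

No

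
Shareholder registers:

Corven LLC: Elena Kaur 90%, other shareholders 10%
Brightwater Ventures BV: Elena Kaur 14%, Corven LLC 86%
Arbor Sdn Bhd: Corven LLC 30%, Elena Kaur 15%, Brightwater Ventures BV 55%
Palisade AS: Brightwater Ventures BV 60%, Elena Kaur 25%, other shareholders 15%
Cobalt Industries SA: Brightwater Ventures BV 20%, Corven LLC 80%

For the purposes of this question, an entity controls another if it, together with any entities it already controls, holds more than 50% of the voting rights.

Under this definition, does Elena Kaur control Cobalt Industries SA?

Elena holds 90% of Corven, so Elena controls Corven.
Elena and Corven together hold 14% + 86% = 100% of Brightwater, so Elena controls Brightwater.
Brightwater and Corven together hold 20% + 80% = 100% of Cobalt, so Elena controls Cobalt.

Yes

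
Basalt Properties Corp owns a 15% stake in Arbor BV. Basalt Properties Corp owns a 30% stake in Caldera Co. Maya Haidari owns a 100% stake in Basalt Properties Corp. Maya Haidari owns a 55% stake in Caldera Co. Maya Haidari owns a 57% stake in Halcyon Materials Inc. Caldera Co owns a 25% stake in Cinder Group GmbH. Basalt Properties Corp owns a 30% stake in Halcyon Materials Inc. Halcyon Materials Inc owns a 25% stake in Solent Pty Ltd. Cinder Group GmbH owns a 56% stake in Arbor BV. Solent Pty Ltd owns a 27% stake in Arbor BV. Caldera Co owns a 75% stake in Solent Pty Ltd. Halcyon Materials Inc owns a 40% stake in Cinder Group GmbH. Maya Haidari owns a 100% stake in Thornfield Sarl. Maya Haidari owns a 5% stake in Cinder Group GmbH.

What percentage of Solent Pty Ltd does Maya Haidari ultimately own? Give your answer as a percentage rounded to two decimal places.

Maya reaches Solent along 4 paths.
Via Halcyon: 57% × 25% = 14.25%.
Via Basalt → Halcyon: 100% × 30% × 25% = 7.5%.
Via Basalt → Caldera: 100% × 30% × 75% = 22.5%.
Via Caldera: 55% × 75% = 41.25%.
Total: 14.25% + 7.5% + 22.5% + 41.25% = 85.5%.
Rounded: 85.50%.

85.50%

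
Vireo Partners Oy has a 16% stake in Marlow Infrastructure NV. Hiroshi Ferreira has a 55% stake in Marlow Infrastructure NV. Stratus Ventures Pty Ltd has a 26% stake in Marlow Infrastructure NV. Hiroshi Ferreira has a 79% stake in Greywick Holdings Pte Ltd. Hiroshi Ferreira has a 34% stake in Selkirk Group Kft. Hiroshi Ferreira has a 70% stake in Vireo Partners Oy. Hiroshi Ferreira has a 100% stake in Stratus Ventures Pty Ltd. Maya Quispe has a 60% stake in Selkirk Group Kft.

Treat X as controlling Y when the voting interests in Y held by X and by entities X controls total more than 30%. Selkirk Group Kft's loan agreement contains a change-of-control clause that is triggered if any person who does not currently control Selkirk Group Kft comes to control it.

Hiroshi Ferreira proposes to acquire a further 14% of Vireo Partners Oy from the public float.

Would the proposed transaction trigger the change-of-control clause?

The purchase changes only Hiroshi's holdings, so Hiroshi is the only person who could newly come to control Selkirk.
Hiroshi holds 34% of Selkirk, so Hiroshi controls Selkirk.
So Hiroshi already controls Selkirk before the transaction.
After the purchase, Hiroshi's direct stake in Vireo rises to 70% + 14% = 84%.
Hiroshi controlled Selkirk already, so this is not a new person acquiring control; every other person's position is unchanged or reduced.
No new person acquires control, so the clause is not triggered.

No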